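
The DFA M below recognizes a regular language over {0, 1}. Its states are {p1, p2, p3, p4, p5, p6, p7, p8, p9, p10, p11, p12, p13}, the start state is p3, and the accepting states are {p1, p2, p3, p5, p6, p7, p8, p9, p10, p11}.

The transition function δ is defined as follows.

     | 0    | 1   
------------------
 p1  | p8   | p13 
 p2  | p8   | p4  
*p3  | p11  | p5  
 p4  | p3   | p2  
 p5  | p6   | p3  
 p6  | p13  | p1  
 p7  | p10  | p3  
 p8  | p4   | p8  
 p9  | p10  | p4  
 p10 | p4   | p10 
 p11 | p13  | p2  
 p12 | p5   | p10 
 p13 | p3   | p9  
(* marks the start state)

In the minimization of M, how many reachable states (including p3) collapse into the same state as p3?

2

First remove the unreachable states {p7,p12}; 11 states remain.
Start with accepting vs non-accepting: {p1,p2,p3,p5,p6,p8,p9,p10,p11} | {p4,p13}.
Refine {p1,p2,p3,p5,p6,p8,p9,p10,p11} on symbol 0: members go to different blocks, giving {p1,p2,p3,p5,p9} and {p6,p8,p10,p11}.
On input 1, block {p1,p2,p3,p5,p9} splits into {p1,p2,p9} and {p3,p5}.
Split {p6,p8,p10,p11} by δ(·,1) → {p6,p11} and {p8,p10}.
The partition is now stable with 5 blocks: {p1,p2,p9} | {p4,p13} | {p6,p11} | {p3,p5} | {p8,p10}.
State p3 belongs to the block {p3,p5}, which has 2 states.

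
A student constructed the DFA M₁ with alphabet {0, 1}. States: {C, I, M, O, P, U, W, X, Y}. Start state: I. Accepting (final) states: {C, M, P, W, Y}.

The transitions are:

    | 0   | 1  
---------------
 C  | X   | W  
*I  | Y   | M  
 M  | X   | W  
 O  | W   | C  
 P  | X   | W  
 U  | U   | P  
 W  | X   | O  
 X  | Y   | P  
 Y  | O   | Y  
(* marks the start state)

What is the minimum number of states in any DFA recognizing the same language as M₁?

5

Reachable states from the start: {C,I,M,O,P,W,X,Y}. Unreachable: {U} — drop them.
P0 = {C,M,P,W,Y} | {I,O,X}.
Split {C,M,P,W,Y} by δ(·,1) → {C,M,P,Y} and {W}.
Split {C,M,P,Y} by δ(·,1) → {C,M,P} and {Y}.
On input 0, block {I,O,X} splits into {I,X} and {O}.
The partition is now stable with 5 blocks: {C,M,P} | {I,X} | {W} | {Y} | {O}.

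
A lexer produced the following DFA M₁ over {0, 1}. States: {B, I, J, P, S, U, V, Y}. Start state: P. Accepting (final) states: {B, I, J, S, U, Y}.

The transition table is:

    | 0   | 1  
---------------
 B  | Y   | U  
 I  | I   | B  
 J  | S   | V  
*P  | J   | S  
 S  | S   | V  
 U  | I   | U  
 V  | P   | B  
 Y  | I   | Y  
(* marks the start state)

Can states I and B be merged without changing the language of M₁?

All states are reachable from the start state.
Initial partition by acceptance: {B,I,J,S,U,Y} | {P,V}.
Split {B,I,J,S,U,Y} by δ(·,1) → {B,I,U,Y} and {J,S}.
Split {P,V} by δ(·,0) → {V} and {P}.
No further refinement is possible. Final partition (4 blocks): {B,I,U,Y} | {V} | {J,S} | {P}.
I and B lie in the same block of the stable partition, so they are equivalent — no string distinguishes them.

Yes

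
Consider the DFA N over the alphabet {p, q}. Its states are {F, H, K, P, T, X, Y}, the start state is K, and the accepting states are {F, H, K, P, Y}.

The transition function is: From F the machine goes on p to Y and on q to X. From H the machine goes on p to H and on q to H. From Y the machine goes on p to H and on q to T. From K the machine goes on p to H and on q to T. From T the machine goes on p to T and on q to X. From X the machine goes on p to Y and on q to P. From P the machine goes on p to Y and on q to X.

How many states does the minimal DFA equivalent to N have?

Reachable states from the start: {H,K,P,T,X,Y}. Unreachable: {F} — drop them.
Initial partition by acceptance: {H,K,P,Y} | {T,X}.
Refine {H,K,P,Y} on symbol q: members go to different blocks, giving {K,P,Y} and {H}.
Split {K,P,Y} by δ(·,p) → {K,Y} and {P}.
On input p, block {T,X} splits into {X} and {T}.
No further refinement is possible. Final partition (5 blocks): {K,Y} | {X} | {H} | {P} | {T}.

5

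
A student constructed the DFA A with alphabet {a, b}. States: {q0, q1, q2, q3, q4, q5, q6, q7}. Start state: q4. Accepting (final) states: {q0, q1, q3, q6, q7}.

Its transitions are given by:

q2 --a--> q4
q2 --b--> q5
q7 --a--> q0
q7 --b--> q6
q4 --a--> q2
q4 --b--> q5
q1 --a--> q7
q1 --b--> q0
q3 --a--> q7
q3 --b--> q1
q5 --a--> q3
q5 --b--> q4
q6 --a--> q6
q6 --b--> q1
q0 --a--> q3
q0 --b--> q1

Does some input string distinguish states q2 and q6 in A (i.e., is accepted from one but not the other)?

Initial partition by acceptance: {q0,q1,q3,q6,q7} | {q2,q4,q5}.
Refine {q2,q4,q5} on symbol a: members go to different blocks, giving {q2,q4} and {q5}.
The partition is now stable with 3 blocks: {q0,q1,q3,q6,q7} | {q2,q4} | {q5}.
q2 and q6 end up in different blocks, so they are distinguishable. For instance, the string 'ε' is accepted from only q6.

Yes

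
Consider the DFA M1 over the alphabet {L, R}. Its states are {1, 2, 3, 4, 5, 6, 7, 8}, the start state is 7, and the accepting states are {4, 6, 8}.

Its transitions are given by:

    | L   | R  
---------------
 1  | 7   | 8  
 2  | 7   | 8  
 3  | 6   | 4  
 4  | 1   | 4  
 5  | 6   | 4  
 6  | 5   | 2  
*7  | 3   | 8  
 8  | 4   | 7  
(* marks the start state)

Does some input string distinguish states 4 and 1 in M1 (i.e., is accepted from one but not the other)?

All states are reachable from the start state.
Start with accepting vs non-accepting: {4,6,8} | {1,2,3,5,7}.
Refine {4,6,8} on symbol L: members go to different blocks, giving {4,6} and {8}.
Refine {4,6} on symbol R: members go to different blocks, giving {4} and {6}.
Refine {1,2,3,5,7} on symbol L: members go to different blocks, giving {1,2,7} and {3,5}.
On input L, block {1,2,7} splits into {1,2} and {7}.
The partition is now stable with 6 blocks: {4} | {1,2} | {8} | {6} | {3,5} | {7}.
4 and 1 end up in different blocks, so they are distinguishable. For instance, the string 'ε' is accepted from only 4.

Yes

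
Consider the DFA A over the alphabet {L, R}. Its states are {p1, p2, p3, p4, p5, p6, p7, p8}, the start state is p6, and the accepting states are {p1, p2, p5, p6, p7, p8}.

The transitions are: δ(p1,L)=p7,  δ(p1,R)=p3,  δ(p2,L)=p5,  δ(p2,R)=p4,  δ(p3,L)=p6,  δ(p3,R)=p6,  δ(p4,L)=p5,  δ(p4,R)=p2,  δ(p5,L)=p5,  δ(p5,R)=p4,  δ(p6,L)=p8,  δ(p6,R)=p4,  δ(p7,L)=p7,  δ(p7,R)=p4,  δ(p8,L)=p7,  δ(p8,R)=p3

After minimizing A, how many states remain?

2

Reachable states from the start: {p2,p3,p4,p5,p6,p7,p8}. Unreachable: {p1} — drop them.
Initial partition by acceptance: {p2,p5,p6,p7,p8} | {p3,p4}.
No further refinement is possible. Final partition (2 blocks): {p2,p5,p6,p7,p8} | {p3,p4}.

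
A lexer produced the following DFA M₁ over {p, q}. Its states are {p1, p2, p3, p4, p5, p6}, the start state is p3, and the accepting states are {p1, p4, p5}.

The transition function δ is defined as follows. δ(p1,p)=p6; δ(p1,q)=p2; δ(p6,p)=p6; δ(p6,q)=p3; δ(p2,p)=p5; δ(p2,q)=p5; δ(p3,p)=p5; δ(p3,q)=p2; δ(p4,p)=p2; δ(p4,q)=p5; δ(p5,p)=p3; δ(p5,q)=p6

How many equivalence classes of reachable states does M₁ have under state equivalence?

4

States {p1,p4} cannot be reached from the start state, so discard them.
P0 = {p5} | {p2,p3,p6}.
Refine {p2,p3,p6} on symbol p: members go to different blocks, giving {p2,p3} and {p6}.
On input q, block {p2,p3} splits into {p2} and {p3}.
Stable partition: {p5} | {p2} | {p6} | {p3} — 4 equivalence classes.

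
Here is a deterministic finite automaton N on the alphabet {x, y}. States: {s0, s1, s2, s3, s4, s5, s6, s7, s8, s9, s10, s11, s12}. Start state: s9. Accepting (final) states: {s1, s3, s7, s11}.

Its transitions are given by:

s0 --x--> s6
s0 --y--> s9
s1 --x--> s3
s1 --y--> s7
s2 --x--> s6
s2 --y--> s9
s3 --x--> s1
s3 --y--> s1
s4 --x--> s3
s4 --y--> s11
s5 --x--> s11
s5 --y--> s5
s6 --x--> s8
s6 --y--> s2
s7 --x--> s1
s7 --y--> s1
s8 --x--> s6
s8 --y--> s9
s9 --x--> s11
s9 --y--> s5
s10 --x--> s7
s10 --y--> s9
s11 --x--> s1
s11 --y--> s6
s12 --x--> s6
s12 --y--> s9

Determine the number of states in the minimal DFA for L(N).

5

Reachable states from the start: {s1,s2,s3,s5,s6,s7,s8,s9,s11}. Unreachable: {s0,s4,s10,s12} — drop them.
P0 = {s1,s3,s7,s11} | {s2,s5,s6,s8,s9}.
On input y, block {s1,s3,s7,s11} splits into {s1,s3,s7} and {s11}.
Split {s2,s5,s6,s8,s9} by δ(·,x) → {s2,s6,s8} and {s5,s9}.
Refine {s2,s6,s8} on symbol y: members go to different blocks, giving {s2,s8} and {s6}.
The partition is now stable with 5 blocks: {s1,s3,s7} | {s2,s8} | {s11} | {s5,s9} | {s6}.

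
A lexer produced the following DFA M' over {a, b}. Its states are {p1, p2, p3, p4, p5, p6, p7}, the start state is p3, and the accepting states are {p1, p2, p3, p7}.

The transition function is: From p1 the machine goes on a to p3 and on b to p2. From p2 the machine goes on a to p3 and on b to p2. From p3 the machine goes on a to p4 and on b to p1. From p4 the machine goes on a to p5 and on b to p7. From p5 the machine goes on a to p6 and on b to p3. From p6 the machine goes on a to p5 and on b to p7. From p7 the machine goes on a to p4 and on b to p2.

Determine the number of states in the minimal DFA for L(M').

3

Every state is reachable, so we keep all 7.
P0 = {p1,p2,p3,p7} | {p4,p5,p6}.
Refine {p1,p2,p3,p7} on symbol a: members go to different blocks, giving {p1,p2} and {p3,p7}.
No further refinement is possible. Final partition (3 blocks): {p1,p2} | {p4,p5,p6} | {p3,p7}.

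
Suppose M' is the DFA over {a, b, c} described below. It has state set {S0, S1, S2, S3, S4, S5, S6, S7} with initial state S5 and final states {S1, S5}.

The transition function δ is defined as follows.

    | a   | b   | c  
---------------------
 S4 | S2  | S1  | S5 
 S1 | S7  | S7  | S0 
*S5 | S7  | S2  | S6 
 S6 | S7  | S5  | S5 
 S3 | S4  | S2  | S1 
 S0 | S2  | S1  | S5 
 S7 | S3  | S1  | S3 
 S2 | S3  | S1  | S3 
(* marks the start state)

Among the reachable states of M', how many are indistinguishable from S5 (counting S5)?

P0 = {S1,S5} | {S0,S2,S3,S4,S6,S7}.
Split {S0,S2,S3,S4,S6,S7} by δ(·,b) → {S0,S2,S4,S6,S7} and {S3}.
Refine {S0,S2,S4,S6,S7} on symbol a: members go to different blocks, giving {S0,S4,S6} and {S2,S7}.
No further refinement is possible. Final partition (4 blocks): {S1,S5} | {S0,S4,S6} | {S3} | {S2,S7}.
The equivalence class containing S5 is {S1,S5}, of size 2.

2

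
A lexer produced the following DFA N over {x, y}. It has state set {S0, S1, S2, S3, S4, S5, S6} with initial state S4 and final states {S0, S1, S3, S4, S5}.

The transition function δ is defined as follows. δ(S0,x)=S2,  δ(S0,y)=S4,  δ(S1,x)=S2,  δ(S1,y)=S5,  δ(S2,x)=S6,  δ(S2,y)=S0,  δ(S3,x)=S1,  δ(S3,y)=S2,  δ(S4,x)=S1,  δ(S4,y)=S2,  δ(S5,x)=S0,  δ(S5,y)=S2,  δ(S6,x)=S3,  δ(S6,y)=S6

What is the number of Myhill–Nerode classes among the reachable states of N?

4

Initial partition by acceptance: {S0,S1,S3,S4,S5} | {S2,S6}.
Split {S0,S1,S3,S4,S5} by δ(·,x) → {S3,S4,S5} and {S0,S1}.
On input x, block {S2,S6} splits into {S2} and {S6}.
Stable partition: {S3,S4,S5} | {S2} | {S0,S1} | {S6} — 4 equivalence classes.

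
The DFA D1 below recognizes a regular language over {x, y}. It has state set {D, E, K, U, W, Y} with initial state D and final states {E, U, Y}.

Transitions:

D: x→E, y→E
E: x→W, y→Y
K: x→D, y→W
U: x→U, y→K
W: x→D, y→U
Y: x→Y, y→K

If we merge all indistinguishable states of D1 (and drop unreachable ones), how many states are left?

5

P0 = {E,U,Y} | {D,K,W}.
Split {E,U,Y} by δ(·,x) → {U,Y} and {E}.
Split {D,K,W} by δ(·,x) → {K,W} and {D}.
Refine {K,W} on symbol y: members go to different blocks, giving {K} and {W}.
No further refinement is possible. Final partition (5 blocks): {U,Y} | {K} | {E} | {D} | {W}.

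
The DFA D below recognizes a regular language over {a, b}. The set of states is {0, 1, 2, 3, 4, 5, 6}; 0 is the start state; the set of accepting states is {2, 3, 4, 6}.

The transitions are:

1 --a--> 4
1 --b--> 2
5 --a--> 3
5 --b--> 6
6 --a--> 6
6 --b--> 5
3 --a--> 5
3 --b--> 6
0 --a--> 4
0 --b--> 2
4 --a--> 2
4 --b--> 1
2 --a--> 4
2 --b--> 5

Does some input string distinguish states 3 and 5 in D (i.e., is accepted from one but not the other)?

All states are reachable from the start state.
Start with accepting vs non-accepting: {2,3,4,6} | {0,1,5}.
On input a, block {2,3,4,6} splits into {2,4,6} and {3}.
Split {0,1,5} by δ(·,a) → {0,1} and {5}.
Split {2,4,6} by δ(·,b) → {2,6} and {4}.
Split {2,6} by δ(·,a) → {2} and {6}.
The partition is now stable with 6 blocks: {2} | {0,1} | {3} | {5} | {4} | {6}.
3 and 5 end up in different blocks, so they are distinguishable. For instance, the string 'ε' is accepted from only 3.

Yes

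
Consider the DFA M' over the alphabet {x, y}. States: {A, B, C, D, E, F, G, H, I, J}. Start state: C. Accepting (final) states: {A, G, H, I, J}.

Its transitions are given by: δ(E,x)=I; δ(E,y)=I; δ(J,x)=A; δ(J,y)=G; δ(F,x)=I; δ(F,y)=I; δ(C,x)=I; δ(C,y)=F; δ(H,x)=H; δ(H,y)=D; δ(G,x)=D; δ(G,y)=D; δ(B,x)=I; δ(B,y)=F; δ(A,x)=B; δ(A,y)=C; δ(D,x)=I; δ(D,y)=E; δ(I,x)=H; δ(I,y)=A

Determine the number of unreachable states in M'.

2

Starting at C and following transitions, the reachable set is {A, B, C, D, E, F, H, I}. That leaves G, J unreachable — 2 in total.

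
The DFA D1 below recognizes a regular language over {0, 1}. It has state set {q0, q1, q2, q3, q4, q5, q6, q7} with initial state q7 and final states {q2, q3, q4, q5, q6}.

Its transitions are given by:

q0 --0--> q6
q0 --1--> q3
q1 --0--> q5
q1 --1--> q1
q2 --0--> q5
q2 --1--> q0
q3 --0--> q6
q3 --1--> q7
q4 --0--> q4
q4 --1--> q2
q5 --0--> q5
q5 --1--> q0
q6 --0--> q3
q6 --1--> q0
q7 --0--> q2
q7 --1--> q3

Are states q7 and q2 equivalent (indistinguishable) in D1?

Reachable states from the start: {q0,q2,q3,q5,q6,q7}. Unreachable: {q1,q4} — drop them.
Start with accepting vs non-accepting: {q2,q3,q5,q6} | {q0,q7}.
Stable partition: {q2,q3,q5,q6} | {q0,q7} — 2 equivalence classes.
q7 and q2 end up in different blocks, so they are distinguishable. For instance, the string 'ε' is accepted from only q2.

No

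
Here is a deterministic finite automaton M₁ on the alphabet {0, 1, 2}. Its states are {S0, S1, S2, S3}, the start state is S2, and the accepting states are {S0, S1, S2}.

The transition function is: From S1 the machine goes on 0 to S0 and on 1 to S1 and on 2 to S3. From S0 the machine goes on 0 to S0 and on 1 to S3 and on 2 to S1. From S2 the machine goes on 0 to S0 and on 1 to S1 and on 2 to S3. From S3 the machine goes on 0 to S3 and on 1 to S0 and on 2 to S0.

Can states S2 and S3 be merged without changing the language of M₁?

Start with accepting vs non-accepting: {S0,S1,S2} | {S3}.
Split {S0,S1,S2} by δ(·,1) → {S1,S2} and {S0}.
Stable partition: {S1,S2} | {S3} | {S0} — 3 equivalence classes.
S2 and S3 end up in different blocks, so they are distinguishable. For instance, the string 'ε' is accepted from only S2.

No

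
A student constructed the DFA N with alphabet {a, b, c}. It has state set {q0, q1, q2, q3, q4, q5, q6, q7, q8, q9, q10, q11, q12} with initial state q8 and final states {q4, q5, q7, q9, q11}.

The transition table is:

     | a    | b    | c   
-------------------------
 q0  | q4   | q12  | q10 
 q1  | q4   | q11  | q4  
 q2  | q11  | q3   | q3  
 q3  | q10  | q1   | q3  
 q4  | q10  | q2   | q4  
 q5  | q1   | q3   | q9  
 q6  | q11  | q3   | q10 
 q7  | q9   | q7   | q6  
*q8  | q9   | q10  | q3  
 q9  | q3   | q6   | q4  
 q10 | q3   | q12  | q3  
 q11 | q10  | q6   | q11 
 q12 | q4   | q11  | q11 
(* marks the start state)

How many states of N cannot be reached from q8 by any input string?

BFS from q8 reaches {q1, q2, q3, q4, q6, q8, q9, q10, q11, q12}; the 3 state(s) q0, q5, q7 are never visited.

3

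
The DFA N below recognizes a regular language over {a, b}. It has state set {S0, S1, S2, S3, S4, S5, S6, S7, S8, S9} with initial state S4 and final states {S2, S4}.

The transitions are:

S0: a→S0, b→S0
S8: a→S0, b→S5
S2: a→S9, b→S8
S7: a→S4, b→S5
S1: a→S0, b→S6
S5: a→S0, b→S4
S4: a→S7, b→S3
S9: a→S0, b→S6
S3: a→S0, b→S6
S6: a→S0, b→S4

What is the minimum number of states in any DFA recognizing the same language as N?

Reachable states from the start: {S0,S3,S4,S5,S6,S7}. Unreachable: {S1,S2,S8,S9} — drop them.
Initial partition by acceptance: {S4} | {S0,S3,S5,S6,S7}.
Split {S0,S3,S5,S6,S7} by δ(·,a) → {S0,S3,S5,S6} and {S7}.
Split {S0,S3,S5,S6} by δ(·,b) → {S0,S3} and {S5,S6}.
On input b, block {S0,S3} splits into {S0} and {S3}.
Stable partition: {S4} | {S0} | {S7} | {S5,S6} | {S3} — 5 equivalence classes.

5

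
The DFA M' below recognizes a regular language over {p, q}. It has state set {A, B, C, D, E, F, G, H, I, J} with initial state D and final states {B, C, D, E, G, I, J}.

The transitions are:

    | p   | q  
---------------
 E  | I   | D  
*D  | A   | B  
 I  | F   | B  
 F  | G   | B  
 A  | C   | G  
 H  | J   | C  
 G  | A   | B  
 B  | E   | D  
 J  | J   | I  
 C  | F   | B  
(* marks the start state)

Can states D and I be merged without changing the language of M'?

No

First remove the unreachable states {H,J}; 8 states remain.
Initial partition by acceptance: {B,C,D,E,G,I} | {A,F}.
Split {B,C,D,E,G,I} by δ(·,p) → {C,D,G,I} and {B,E}.
Refine {A,F} on symbol q: members go to different blocks, giving {A} and {F}.
Split {C,D,G,I} by δ(·,p) → {C,I} and {D,G}.
On input p, block {B,E} splits into {B} and {E}.
Stable partition: {C,I} | {A} | {B} | {F} | {D,G} | {E} — 6 equivalence classes.
D and I end up in different blocks, so they are distinguishable. For instance, the string 'pqp' is accepted from only I.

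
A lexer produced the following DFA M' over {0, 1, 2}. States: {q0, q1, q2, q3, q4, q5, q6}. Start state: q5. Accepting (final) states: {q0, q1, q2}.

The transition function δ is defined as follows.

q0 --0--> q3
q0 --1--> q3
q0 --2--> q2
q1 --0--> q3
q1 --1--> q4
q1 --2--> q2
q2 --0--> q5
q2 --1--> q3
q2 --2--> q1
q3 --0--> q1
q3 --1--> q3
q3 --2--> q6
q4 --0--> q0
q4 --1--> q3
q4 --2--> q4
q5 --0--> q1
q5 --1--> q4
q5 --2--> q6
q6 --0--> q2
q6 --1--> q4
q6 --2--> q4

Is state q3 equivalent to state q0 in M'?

No

Every state is reachable, so we keep all 7.
Start with accepting vs non-accepting: {q0,q1,q2} | {q3,q4,q5,q6}.
The partition is now stable with 2 blocks: {q0,q1,q2} | {q3,q4,q5,q6}.
q3 and q0 end up in different blocks, so they are distinguishable. For instance, the string 'ε' is accepted from only q0.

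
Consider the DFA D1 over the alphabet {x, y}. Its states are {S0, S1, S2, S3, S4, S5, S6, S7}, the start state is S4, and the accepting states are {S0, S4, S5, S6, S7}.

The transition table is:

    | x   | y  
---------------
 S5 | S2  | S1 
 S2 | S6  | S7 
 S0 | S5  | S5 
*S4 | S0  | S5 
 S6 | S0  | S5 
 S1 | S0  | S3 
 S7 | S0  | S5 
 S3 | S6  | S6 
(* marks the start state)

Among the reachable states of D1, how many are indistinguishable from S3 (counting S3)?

2

Every state is reachable, so we keep all 8.
Initial partition by acceptance: {S0,S4,S5,S6,S7} | {S1,S2,S3}.
On input x, block {S0,S4,S5,S6,S7} splits into {S0,S4,S6,S7} and {S5}.
Split {S0,S4,S6,S7} by δ(·,x) → {S4,S6,S7} and {S0}.
Split {S1,S2,S3} by δ(·,x) → {S2,S3} and {S1}.
Stable partition: {S4,S6,S7} | {S2,S3} | {S5} | {S0} | {S1} — 5 equivalence classes.
State S3 belongs to the block {S2,S3}, which has 2 states.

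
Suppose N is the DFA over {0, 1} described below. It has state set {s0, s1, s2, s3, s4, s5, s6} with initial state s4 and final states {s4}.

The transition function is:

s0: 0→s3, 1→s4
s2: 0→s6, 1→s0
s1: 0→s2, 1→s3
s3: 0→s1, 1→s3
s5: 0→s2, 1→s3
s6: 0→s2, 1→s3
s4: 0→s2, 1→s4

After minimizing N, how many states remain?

5

Reachable states from the start: {s0,s1,s2,s3,s4,s6}. Unreachable: {s5} — drop them.
Initial partition by acceptance: {s4} | {s0,s1,s2,s3,s6}.
Split {s0,s1,s2,s3,s6} by δ(·,1) → {s1,s2,s3,s6} and {s0}.
Refine {s1,s2,s3,s6} on symbol 1: members go to different blocks, giving {s1,s3,s6} and {s2}.
On input 0, block {s1,s3,s6} splits into {s1,s6} and {s3}.
Stable partition: {s4} | {s1,s6} | {s0} | {s2} | {s3} — 5 equivalence classes.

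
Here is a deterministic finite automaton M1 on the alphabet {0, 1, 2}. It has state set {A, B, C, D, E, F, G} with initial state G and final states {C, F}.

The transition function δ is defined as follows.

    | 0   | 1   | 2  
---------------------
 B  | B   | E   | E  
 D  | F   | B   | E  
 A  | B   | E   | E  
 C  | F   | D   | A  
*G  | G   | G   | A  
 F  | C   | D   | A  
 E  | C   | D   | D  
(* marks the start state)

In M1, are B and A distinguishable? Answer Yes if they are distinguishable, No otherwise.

No

Initial partition by acceptance: {C,F} | {A,B,D,E,G}.
Split {A,B,D,E,G} by δ(·,0) → {A,B,G} and {D,E}.
Refine {A,B,G} on symbol 1: members go to different blocks, giving {A,B} and {G}.
On input 1, block {D,E} splits into {D} and {E}.
No further refinement is possible. Final partition (5 blocks): {C,F} | {A,B} | {D} | {G} | {E}.
B and A lie in the same block of the stable partition, so they are equivalent — no string distinguishes them.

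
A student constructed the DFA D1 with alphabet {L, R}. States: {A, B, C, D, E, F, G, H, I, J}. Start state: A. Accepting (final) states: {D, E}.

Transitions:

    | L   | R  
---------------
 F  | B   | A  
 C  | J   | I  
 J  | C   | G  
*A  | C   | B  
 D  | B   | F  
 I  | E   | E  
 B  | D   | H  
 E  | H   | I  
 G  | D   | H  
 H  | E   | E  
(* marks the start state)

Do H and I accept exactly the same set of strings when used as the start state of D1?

All states are reachable from the start state.
P0 = {D,E} | {A,B,C,F,G,H,I,J}.
Split {A,B,C,F,G,H,I,J} by δ(·,L) → {A,C,F,J} and {B,G,H,I}.
Refine {D,E} on symbol R: members go to different blocks, giving {D} and {E}.
Refine {A,C,F,J} on symbol L: members go to different blocks, giving {A,C,J} and {F}.
On input L, block {B,G,H,I} splits into {B,G} and {H,I}.
Split {A,C,J} by δ(·,R) → {A,J} and {C}.
The partition is now stable with 7 blocks: {D} | {A,J} | {B,G} | {E} | {F} | {H,I} | {C}.
H and I lie in the same block of the stable partition, so they are equivalent — no string distinguishes them.

Yes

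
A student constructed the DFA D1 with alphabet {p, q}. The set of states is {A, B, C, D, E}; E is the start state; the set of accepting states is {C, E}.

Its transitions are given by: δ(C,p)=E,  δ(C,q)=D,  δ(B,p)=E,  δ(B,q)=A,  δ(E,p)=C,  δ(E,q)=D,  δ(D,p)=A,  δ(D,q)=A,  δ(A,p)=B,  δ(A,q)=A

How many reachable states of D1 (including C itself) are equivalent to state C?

2

P0 = {C,E} | {A,B,D}.
Refine {A,B,D} on symbol p: members go to different blocks, giving {A,D} and {B}.
Refine {A,D} on symbol p: members go to different blocks, giving {A} and {D}.
Stable partition: {C,E} | {A} | {B} | {D} — 4 equivalence classes.
State C belongs to the block {C,E}, which has 2 states.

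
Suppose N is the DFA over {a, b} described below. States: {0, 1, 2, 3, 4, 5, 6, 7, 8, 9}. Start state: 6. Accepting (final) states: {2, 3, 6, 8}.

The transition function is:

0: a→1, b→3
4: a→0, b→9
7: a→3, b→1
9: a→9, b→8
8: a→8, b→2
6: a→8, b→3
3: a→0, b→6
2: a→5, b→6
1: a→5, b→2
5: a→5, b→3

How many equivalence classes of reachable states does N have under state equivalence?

First remove the unreachable states {4,7,9}; 7 states remain.
Start with accepting vs non-accepting: {2,3,6,8} | {0,1,5}.
Refine {2,3,6,8} on symbol a: members go to different blocks, giving {2,3} and {6,8}.
Stable partition: {2,3} | {0,1,5} | {6,8} — 3 equivalence classes.

3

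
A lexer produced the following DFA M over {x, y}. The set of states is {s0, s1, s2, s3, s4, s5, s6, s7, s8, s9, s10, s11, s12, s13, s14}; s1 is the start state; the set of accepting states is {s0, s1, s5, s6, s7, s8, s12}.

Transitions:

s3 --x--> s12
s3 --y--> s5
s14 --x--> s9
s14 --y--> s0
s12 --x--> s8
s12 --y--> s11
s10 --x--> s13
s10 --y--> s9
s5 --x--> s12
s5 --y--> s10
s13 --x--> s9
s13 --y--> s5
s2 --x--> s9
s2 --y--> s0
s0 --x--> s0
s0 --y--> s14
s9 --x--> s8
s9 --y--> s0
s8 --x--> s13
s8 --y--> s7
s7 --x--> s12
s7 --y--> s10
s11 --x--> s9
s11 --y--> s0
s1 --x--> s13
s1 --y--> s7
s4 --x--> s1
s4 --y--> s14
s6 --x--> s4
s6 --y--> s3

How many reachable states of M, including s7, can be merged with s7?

First remove the unreachable states {s2,s3,s4,s6}; 11 states remain.
Start with accepting vs non-accepting: {s0,s1,s5,s7,s8,s12} | {s9,s10,s11,s13,s14}.
Refine {s0,s1,s5,s7,s8,s12} on symbol x: members go to different blocks, giving {s0,s5,s7,s12} and {s1,s8}.
On input x, block {s0,s5,s7,s12} splits into {s0,s5,s7} and {s12}.
On input x, block {s0,s5,s7} splits into {s5,s7} and {s0}.
On input x, block {s9,s10,s11,s13,s14} splits into {s10,s11,s13,s14} and {s9}.
Split {s10,s11,s13,s14} by δ(·,x) → {s11,s13,s14} and {s10}.
On input y, block {s11,s13,s14} splits into {s11,s14} and {s13}.
The partition is now stable with 8 blocks: {s5,s7} | {s11,s14} | {s1,s8} | {s12} | {s0} | {s9} | {s10} | {s13}.
The equivalence class containing s7 is {s5,s7}, of size 2.

2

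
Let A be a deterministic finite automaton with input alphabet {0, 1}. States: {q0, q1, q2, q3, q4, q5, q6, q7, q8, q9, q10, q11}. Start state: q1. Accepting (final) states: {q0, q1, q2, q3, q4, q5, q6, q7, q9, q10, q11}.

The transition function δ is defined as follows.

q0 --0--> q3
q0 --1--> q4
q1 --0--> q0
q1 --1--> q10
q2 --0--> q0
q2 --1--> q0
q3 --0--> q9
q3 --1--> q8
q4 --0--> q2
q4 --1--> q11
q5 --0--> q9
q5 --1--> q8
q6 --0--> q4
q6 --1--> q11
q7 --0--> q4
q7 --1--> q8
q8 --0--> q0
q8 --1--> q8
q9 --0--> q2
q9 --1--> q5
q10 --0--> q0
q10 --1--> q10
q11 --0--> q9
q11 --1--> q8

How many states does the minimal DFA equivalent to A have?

First remove the unreachable states {q6,q7}; 10 states remain.
Initial partition by acceptance: {q0,q1,q2,q3,q4,q5,q9,q10,q11} | {q8}.
Split {q0,q1,q2,q3,q4,q5,q9,q10,q11} by δ(·,1) → {q0,q1,q2,q4,q9,q10} and {q3,q5,q11}.
Refine {q0,q1,q2,q4,q9,q10} on symbol 0: members go to different blocks, giving {q1,q2,q4,q9,q10} and {q0}.
Split {q1,q2,q4,q9,q10} by δ(·,0) → {q1,q2,q10} and {q4,q9}.
Split {q1,q2,q10} by δ(·,1) → {q1,q10} and {q2}.
Stable partition: {q1,q10} | {q8} | {q3,q5,q11} | {q0} | {q4,q9} | {q2} — 6 equivalence classes.

6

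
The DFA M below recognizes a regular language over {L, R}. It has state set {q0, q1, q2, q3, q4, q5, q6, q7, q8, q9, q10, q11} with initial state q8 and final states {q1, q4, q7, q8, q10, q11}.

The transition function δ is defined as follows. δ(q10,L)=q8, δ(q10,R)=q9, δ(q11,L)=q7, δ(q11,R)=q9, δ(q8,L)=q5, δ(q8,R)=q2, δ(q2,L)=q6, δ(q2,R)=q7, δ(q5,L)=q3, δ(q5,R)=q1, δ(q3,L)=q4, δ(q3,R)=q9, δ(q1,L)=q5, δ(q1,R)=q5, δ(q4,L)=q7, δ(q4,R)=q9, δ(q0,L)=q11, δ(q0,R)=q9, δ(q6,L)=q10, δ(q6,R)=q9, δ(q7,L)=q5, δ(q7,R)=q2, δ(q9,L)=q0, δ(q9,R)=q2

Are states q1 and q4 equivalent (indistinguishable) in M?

No

All states are reachable from the start state.
P0 = {q1,q4,q7,q8,q10,q11} | {q0,q2,q3,q5,q6,q9}.
Split {q1,q4,q7,q8,q10,q11} by δ(·,L) → {q1,q7,q8} and {q4,q10,q11}.
Split {q0,q2,q3,q5,q6,q9} by δ(·,L) → {q0,q3,q6} and {q2,q5,q9}.
Refine {q2,q5,q9} on symbol R: members go to different blocks, giving {q2,q5} and {q9}.
Stable partition: {q1,q7,q8} | {q0,q3,q6} | {q4,q10,q11} | {q2,q5} | {q9} — 5 equivalence classes.
q1 and q4 end up in different blocks, so they are distinguishable. For instance, the string 'L' is accepted from only q4.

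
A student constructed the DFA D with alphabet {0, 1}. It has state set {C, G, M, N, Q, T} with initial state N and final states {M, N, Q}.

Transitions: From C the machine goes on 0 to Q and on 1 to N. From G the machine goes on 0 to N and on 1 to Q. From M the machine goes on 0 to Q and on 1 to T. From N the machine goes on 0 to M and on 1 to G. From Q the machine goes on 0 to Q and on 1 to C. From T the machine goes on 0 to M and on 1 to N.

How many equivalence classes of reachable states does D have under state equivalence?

2

All states are reachable from the start state.
P0 = {M,N,Q} | {C,G,T}.
The partition is now stable with 2 blocks: {M,N,Q} | {C,G,T}.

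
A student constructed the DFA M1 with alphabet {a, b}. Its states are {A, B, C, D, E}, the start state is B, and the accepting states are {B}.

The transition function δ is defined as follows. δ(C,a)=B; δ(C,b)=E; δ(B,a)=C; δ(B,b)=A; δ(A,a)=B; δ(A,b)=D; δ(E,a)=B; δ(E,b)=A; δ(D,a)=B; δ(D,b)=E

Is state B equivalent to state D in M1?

No

All states are reachable from the start state.
Initial partition by acceptance: {B} | {A,C,D,E}.
The partition is now stable with 2 blocks: {B} | {A,C,D,E}.
B and D end up in different blocks, so they are distinguishable. For instance, the string 'ε' is accepted from only B.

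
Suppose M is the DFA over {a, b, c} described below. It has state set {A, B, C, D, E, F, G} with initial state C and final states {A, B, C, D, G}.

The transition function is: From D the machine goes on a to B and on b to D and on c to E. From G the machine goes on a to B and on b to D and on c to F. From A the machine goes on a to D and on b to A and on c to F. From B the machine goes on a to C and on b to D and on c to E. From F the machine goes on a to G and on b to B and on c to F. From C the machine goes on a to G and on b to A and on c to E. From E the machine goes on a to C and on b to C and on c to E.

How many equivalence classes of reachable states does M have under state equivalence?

2

Every state is reachable, so we keep all 7.
P0 = {A,B,C,D,G} | {E,F}.
The partition is now stable with 2 blocks: {A,B,C,D,G} | {E,F}.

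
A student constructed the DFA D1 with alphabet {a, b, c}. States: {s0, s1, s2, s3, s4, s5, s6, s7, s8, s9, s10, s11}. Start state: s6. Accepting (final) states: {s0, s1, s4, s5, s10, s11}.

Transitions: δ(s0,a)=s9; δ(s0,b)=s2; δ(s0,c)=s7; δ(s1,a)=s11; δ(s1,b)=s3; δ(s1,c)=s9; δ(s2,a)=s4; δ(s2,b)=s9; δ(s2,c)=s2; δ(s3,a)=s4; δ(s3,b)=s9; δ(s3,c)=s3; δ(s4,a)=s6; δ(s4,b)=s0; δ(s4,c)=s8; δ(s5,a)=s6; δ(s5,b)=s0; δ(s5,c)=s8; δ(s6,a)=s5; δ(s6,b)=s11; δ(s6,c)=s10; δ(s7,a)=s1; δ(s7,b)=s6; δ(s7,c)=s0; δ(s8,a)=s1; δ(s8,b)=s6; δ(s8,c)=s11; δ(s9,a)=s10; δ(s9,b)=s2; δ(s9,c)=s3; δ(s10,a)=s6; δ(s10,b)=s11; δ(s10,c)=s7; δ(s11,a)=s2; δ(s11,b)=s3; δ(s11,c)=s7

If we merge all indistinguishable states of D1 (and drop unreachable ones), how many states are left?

6

Start with accepting vs non-accepting: {s0,s1,s4,s5,s10,s11} | {s2,s3,s6,s7,s8,s9}.
On input a, block {s0,s1,s4,s5,s10,s11} splits into {s0,s4,s5,s10,s11} and {s1}.
Refine {s0,s4,s5,s10,s11} on symbol b: members go to different blocks, giving {s4,s5,s10} and {s0,s11}.
Split {s2,s3,s6,s7,s8,s9} by δ(·,a) → {s2,s3,s6,s9} and {s7,s8}.
Split {s2,s3,s6,s9} by δ(·,b) → {s2,s3,s9} and {s6}.
No further refinement is possible. Final partition (6 blocks): {s4,s5,s10} | {s2,s3,s9} | {s1} | {s0,s11} | {s7,s8} | {s6}.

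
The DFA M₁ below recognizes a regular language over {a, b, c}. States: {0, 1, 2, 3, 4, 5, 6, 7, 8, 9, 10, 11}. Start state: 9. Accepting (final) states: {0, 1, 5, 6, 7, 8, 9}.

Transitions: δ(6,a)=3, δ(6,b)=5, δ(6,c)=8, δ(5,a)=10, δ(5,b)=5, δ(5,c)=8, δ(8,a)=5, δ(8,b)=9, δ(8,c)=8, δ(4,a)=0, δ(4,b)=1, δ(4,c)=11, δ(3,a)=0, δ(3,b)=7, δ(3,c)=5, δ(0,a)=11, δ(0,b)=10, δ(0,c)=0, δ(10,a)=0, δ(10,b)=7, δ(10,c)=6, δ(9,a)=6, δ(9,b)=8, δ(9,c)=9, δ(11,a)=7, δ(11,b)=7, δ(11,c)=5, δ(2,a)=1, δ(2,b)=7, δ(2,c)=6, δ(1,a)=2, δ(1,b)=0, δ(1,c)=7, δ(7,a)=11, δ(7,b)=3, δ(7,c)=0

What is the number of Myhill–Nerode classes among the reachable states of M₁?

4

Reachable states from the start: {0,3,5,6,7,8,9,10,11}. Unreachable: {1,2,4} — drop them.
Initial partition by acceptance: {0,5,6,7,8,9} | {3,10,11}.
Refine {0,5,6,7,8,9} on symbol a: members go to different blocks, giving {0,5,6,7} and {8,9}.
On input b, block {0,5,6,7} splits into {0,7} and {5,6}.
The partition is now stable with 4 blocks: {0,7} | {3,10,11} | {8,9} | {5,6}.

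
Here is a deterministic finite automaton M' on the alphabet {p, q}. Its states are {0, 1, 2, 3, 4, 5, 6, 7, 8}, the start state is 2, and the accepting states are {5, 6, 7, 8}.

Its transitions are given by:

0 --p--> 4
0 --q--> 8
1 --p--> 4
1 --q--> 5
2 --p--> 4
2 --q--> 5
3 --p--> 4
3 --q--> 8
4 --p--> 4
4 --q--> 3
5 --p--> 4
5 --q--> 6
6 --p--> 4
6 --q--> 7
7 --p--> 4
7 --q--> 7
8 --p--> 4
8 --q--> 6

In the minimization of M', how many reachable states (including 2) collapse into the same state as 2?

2

First remove the unreachable states {0,1}; 7 states remain.
Start with accepting vs non-accepting: {5,6,7,8} | {2,3,4}.
On input q, block {2,3,4} splits into {2,3} and {4}.
No further refinement is possible. Final partition (3 blocks): {5,6,7,8} | {2,3} | {4}.
The equivalence class containing 2 is {2,3}, of size 2.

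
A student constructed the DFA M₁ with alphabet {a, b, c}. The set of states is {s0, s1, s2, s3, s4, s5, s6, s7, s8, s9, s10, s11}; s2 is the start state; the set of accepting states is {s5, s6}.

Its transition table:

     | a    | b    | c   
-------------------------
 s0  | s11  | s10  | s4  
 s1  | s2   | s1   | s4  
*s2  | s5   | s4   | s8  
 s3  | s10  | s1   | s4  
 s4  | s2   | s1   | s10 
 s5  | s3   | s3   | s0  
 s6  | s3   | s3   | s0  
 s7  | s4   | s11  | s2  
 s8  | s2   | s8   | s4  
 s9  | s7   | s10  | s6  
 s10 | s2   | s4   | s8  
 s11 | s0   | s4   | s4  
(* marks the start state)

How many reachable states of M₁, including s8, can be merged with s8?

Reachable states from the start: {s0,s1,s2,s3,s4,s5,s8,s10,s11}. Unreachable: {s6,s7,s9} — drop them.
Start with accepting vs non-accepting: {s5} | {s0,s1,s2,s3,s4,s8,s10,s11}.
On input a, block {s0,s1,s2,s3,s4,s8,s10,s11} splits into {s0,s1,s3,s4,s8,s10,s11} and {s2}.
Refine {s0,s1,s3,s4,s8,s10,s11} on symbol a: members go to different blocks, giving {s1,s4,s8,s10} and {s0,s3,s11}.
Refine {s0,s3,s11} on symbol a: members go to different blocks, giving {s0,s11} and {s3}.
Stable partition: {s5} | {s1,s4,s8,s10} | {s2} | {s0,s11} | {s3} — 5 equivalence classes.
The equivalence class containing s8 is {s1,s4,s8,s10}, of size 4.

4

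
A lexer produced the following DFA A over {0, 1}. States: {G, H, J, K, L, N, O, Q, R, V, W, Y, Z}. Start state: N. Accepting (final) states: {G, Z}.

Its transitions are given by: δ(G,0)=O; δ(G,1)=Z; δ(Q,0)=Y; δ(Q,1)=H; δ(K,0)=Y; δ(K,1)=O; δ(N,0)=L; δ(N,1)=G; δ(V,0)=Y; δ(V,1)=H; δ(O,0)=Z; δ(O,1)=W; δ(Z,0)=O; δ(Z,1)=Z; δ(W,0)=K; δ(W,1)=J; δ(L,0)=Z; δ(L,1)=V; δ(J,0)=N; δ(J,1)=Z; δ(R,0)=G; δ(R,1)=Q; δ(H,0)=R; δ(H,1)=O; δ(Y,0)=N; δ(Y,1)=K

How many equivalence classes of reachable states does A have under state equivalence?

10

Every state is reachable, so we keep all 13.
Start with accepting vs non-accepting: {G,Z} | {H,J,K,L,N,O,Q,R,V,W,Y}.
On input 0, block {H,J,K,L,N,O,Q,R,V,W,Y} splits into {H,J,K,N,Q,V,W,Y} and {L,O,R}.
Refine {H,J,K,N,Q,V,W,Y} on symbol 0: members go to different blocks, giving {J,K,Q,V,W,Y} and {H,N}.
Refine {J,K,Q,V,W,Y} on symbol 0: members go to different blocks, giving {K,Q,V,W} and {J,Y}.
Split {K,Q,V,W} by δ(·,0) → {K,Q,V} and {W}.
On input 1, block {K,Q,V} splits into {Q,V} and {K}.
On input 1, block {L,O,R} splits into {L,R} and {O}.
Split {H,N} by δ(·,1) → {H} and {N}.
On input 1, block {J,Y} splits into {Y} and {J}.
Stable partition: {G,Z} | {Q,V} | {L,R} | {H} | {Y} | {W} | {K} | {O} | {N} | {J} — 10 equivalence classes.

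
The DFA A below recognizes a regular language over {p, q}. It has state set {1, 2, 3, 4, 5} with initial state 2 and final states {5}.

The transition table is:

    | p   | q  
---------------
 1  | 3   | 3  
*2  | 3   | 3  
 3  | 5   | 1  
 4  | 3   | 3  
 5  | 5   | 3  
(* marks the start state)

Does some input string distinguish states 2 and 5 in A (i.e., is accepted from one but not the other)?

Reachable states from the start: {1,2,3,5}. Unreachable: {4} — drop them.
P0 = {5} | {1,2,3}.
On input p, block {1,2,3} splits into {1,2} and {3}.
No further refinement is possible. Final partition (3 blocks): {5} | {1,2} | {3}.
2 and 5 end up in different blocks, so they are distinguishable. For instance, the string 'ε' is accepted from only 5.

Yes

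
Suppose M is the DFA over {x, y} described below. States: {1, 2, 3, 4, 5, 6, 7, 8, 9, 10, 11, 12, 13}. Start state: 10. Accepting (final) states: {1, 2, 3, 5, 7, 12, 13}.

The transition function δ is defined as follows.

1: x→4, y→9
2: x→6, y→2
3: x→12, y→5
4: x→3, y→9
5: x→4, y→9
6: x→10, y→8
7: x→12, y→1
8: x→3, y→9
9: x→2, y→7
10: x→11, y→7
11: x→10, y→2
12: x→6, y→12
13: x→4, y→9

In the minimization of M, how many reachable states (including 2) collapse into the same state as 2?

2

First remove the unreachable states {13}; 12 states remain.
Initial partition by acceptance: {1,2,3,5,7,12} | {4,6,8,9,10,11}.
Split {1,2,3,5,7,12} by δ(·,x) → {1,2,5,12} and {3,7}.
Split {1,2,5,12} by δ(·,y) → {1,5} and {2,12}.
On input x, block {4,6,8,9,10,11} splits into {6,10,11} and {4,8} and {9}.
On input y, block {6,10,11} splits into {6} and {10} and {11}.
The partition is now stable with 8 blocks: {1,5} | {6} | {3,7} | {2,12} | {4,8} | {9} | {10} | {11}.
The equivalence class containing 2 is {2,12}, of size 2.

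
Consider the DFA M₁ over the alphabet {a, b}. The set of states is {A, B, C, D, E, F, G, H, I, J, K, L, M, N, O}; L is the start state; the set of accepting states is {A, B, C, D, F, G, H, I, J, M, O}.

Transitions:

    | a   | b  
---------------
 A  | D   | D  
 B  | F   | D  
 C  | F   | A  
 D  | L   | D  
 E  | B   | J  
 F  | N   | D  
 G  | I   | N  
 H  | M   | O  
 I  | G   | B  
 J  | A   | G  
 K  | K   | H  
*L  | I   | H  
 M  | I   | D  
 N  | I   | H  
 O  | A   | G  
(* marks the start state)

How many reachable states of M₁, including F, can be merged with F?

First remove the unreachable states {C,E,J,K}; 11 states remain.
Initial partition by acceptance: {A,B,D,F,G,H,I,M,O} | {L,N}.
On input a, block {A,B,D,F,G,H,I,M,O} splits into {A,B,G,H,I,M,O} and {D,F}.
Split {A,B,G,H,I,M,O} by δ(·,a) → {G,H,I,M,O} and {A,B}.
Refine {G,H,I,M,O} on symbol a: members go to different blocks, giving {G,H,I,M} and {O}.
Refine {G,H,I,M} on symbol b: members go to different blocks, giving {G} and {H} and {I} and {M}.
Stable partition: {G} | {L,N} | {D,F} | {A,B} | {O} | {H} | {I} | {M} — 8 equivalence classes.
State F belongs to the block {D,F}, which has 2 states.

2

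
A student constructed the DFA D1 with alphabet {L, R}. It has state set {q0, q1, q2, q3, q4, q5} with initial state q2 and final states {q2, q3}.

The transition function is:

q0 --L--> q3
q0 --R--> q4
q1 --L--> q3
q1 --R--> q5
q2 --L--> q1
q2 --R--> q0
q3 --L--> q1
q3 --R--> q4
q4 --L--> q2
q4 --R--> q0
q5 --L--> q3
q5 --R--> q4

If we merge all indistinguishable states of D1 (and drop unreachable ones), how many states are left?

2

P0 = {q2,q3} | {q0,q1,q4,q5}.
Stable partition: {q2,q3} | {q0,q1,q4,q5} — 2 equivalence classes.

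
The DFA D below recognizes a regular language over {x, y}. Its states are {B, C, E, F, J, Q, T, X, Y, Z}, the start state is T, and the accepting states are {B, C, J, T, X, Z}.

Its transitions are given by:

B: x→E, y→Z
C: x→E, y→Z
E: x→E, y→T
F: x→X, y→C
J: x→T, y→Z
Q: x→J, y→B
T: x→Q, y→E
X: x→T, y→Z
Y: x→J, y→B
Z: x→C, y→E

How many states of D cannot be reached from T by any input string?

Starting at T and following transitions, the reachable set is {B, C, E, J, Q, T, Z}. That leaves F, X, Y unreachable — 3 in total.

3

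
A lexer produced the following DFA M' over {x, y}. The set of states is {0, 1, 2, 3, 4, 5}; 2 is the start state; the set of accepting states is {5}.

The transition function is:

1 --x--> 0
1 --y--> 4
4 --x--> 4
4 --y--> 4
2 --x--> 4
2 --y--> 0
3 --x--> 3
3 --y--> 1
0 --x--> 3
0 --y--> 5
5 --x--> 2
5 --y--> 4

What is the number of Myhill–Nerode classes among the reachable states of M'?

6

All states are reachable from the start state.
Start with accepting vs non-accepting: {5} | {0,1,2,3,4}.
On input y, block {0,1,2,3,4} splits into {1,2,3,4} and {0}.
Refine {1,2,3,4} on symbol x: members go to different blocks, giving {2,3,4} and {1}.
On input y, block {2,3,4} splits into {2} and {3} and {4}.
The partition is now stable with 6 blocks: {5} | {2} | {0} | {1} | {3} | {4}.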